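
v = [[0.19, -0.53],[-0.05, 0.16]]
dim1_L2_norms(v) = [0.56, 0.17]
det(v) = 0.00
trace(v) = 0.35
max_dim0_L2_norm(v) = 0.55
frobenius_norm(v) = 0.59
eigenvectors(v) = [[0.96,0.95],[-0.27,0.32]]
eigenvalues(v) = [0.34, 0.01]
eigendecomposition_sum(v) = [[0.18, -0.55], [-0.05, 0.15]] + [[0.01, 0.02], [0.00, 0.01]]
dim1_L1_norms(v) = [0.72, 0.21]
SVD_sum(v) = [[0.19, -0.53], [-0.06, 0.16]] + [[0.00,0.0],  [0.01,0.0]]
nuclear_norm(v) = 0.59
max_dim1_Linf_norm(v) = 0.53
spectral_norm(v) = 0.59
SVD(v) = [[-0.96, 0.29], [0.29, 0.96]] @ diag([0.5874146067202151, 0.006639262890950822]) @ [[-0.33, 0.94], [0.94, 0.33]]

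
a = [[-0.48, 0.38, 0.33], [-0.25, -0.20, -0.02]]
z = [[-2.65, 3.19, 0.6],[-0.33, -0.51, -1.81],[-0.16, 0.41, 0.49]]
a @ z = [[1.09,-1.59,-0.81],[0.73,-0.7,0.2]]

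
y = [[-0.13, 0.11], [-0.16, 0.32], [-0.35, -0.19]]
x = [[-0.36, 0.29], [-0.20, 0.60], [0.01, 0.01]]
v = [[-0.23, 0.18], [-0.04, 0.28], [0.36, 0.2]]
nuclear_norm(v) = 0.82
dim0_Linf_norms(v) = [0.36, 0.28]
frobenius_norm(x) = 0.78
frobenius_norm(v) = 0.58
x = v + y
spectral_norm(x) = 0.75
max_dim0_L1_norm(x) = 0.9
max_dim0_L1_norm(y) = 0.64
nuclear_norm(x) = 0.96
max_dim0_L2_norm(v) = 0.43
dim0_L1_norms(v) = [0.63, 0.66]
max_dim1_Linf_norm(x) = 0.6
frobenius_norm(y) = 0.56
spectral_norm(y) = 0.41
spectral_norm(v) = 0.44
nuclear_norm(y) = 0.79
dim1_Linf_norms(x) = [0.36, 0.6, 0.01]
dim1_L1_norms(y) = [0.24, 0.48, 0.54]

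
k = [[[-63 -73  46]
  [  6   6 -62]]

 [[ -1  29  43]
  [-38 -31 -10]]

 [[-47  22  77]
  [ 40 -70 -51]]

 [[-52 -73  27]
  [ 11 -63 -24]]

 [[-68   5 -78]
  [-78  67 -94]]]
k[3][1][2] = -24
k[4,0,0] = -68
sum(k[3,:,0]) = -41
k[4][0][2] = -78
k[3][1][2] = -24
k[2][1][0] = 40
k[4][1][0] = -78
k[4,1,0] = -78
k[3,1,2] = -24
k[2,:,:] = [[-47, 22, 77], [40, -70, -51]]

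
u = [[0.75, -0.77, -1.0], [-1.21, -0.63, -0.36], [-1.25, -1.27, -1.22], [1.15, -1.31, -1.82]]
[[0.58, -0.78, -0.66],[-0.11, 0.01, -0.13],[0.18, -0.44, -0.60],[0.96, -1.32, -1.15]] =u@[[0.29, -0.31, -0.12], [-0.31, 0.47, 0.19], [-0.12, 0.19, 0.42]]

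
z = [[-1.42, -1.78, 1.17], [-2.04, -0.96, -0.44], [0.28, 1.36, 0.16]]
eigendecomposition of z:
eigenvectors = [[-0.75+0.00j, (-0.02-0.49j), (-0.02+0.49j)], [(-0.6+0j), 0.18+0.55j, 0.18-0.55j], [(0.29+0j), 0.65+0.00j, (0.65-0j)]]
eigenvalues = [(-3.3+0j), (0.54+0.95j), (0.54-0.95j)]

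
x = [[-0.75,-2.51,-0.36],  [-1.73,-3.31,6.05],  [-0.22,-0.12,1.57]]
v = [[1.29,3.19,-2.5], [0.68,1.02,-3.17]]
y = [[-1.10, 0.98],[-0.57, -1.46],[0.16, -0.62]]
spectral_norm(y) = 1.88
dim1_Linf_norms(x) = [2.51, 6.05, 1.57]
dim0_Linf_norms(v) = [1.29, 3.19, 3.17]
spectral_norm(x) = 7.33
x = y @ v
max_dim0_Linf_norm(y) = 1.46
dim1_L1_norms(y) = [2.08, 2.03, 0.78]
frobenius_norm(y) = 2.24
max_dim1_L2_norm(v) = 4.25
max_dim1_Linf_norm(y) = 1.46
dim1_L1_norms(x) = [3.62, 11.09, 1.91]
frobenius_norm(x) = 7.75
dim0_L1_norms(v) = [1.97, 4.21, 5.67]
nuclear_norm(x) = 9.84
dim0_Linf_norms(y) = [1.1, 1.46]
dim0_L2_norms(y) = [1.25, 1.86]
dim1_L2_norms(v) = [4.25, 3.4]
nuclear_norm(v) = 6.75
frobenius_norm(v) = 5.44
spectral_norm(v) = 5.23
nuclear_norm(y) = 3.11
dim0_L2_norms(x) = [1.9, 4.16, 6.26]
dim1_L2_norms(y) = [1.47, 1.57, 0.64]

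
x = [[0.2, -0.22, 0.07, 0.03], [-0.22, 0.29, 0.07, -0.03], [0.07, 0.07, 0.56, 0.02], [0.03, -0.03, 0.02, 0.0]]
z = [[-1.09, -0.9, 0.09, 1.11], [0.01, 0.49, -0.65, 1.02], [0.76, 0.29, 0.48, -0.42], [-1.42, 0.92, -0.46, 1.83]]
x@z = [[-0.21, -0.24, 0.18, 0.02], [0.34, 0.33, -0.16, -0.03], [0.32, 0.15, 0.22, -0.05], [-0.02, -0.04, 0.03, -0.01]]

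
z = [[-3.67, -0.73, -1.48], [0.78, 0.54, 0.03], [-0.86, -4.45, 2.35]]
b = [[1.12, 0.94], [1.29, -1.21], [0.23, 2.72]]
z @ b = [[-5.39, -6.59], [1.58, 0.16], [-6.16, 10.97]]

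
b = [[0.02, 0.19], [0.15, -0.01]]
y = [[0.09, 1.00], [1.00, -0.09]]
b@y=[[0.19, 0.0], [0.0, 0.15]]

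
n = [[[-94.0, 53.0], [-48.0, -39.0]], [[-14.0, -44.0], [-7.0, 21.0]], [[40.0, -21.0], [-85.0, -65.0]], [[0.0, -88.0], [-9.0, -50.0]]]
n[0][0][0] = -94.0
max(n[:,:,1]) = 53.0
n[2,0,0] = 40.0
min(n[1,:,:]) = -44.0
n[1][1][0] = -7.0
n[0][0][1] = 53.0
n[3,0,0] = 0.0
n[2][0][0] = 40.0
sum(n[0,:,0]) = -142.0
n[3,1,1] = -50.0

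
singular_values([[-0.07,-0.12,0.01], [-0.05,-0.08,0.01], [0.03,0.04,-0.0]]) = [0.18, 0.01, 0.0]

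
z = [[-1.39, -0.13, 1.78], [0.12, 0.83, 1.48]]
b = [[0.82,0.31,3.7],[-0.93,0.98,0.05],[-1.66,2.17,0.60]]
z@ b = [[-3.97,3.30,-4.08], [-3.13,4.06,1.37]]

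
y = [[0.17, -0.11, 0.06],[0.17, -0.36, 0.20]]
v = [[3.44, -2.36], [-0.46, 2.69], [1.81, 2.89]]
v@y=[[0.18, 0.47, -0.27],[0.38, -0.92, 0.51],[0.80, -1.24, 0.69]]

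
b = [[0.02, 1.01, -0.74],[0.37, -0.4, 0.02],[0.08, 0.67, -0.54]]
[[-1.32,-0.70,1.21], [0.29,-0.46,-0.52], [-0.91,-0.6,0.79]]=b@[[-0.75, -1.52, -1.33], [-1.42, -0.22, -0.01], [-0.18, 0.61, -1.68]]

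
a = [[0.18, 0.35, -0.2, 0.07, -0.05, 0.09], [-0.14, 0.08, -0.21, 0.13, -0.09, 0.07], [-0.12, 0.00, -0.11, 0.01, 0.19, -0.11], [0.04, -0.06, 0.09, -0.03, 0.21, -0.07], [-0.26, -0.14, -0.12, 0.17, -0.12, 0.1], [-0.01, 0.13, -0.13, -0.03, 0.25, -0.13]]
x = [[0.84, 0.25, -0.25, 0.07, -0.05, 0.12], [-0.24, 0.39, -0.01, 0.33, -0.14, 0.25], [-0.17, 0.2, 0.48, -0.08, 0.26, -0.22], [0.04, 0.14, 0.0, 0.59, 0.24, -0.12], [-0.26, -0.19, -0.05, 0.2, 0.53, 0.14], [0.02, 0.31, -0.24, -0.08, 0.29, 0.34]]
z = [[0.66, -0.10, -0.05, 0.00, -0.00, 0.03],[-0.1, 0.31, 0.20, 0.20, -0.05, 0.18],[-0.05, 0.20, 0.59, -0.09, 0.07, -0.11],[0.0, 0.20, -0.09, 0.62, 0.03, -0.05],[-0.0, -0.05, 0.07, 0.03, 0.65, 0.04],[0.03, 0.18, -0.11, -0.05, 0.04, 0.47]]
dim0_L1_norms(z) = [0.84, 1.04, 1.11, 0.99, 0.84, 0.88]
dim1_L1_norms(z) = [0.84, 1.04, 1.11, 0.99, 0.84, 0.88]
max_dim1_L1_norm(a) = 0.94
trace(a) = -0.13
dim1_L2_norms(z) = [0.67, 0.47, 0.64, 0.66, 0.66, 0.52]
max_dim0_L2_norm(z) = 0.67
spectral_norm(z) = 0.79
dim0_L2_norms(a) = [0.37, 0.41, 0.37, 0.23, 0.41, 0.24]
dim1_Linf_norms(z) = [0.66, 0.31, 0.59, 0.62, 0.65, 0.47]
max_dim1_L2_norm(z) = 0.67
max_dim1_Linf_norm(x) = 0.84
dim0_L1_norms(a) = [0.75, 0.76, 0.86, 0.44, 0.91, 0.57]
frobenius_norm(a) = 0.85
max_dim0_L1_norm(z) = 1.11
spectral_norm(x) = 1.05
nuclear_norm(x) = 3.80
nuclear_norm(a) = 1.55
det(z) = -0.00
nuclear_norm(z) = 3.32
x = z + a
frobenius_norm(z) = 1.49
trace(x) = 3.17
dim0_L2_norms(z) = [0.67, 0.47, 0.64, 0.66, 0.66, 0.52]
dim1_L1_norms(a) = [0.94, 0.72, 0.54, 0.5, 0.91, 0.68]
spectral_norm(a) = 0.52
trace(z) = 3.30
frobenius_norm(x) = 1.71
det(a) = 0.00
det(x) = -0.02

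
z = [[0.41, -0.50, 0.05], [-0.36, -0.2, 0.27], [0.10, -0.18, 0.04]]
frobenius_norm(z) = 0.84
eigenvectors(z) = [[0.91,-0.52,0.39],[-0.32,-0.82,0.41],[0.27,-0.24,0.82]]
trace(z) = 0.25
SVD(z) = [[-0.95, -0.1, -0.31],[0.13, -0.99, -0.09],[-0.29, -0.12, 0.95]] @ diag([0.683126318628479, 0.4903449035767959, 0.0005552777361746815]) @ [[-0.68, 0.73, -0.04], [0.62, 0.55, -0.56], [-0.39, -0.41, -0.83]]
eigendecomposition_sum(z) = [[0.52, -0.30, -0.1], [-0.18, 0.11, 0.04], [0.15, -0.09, -0.03]] + [[-0.11, -0.20, 0.15], [-0.18, -0.31, 0.24], [-0.05, -0.09, 0.07]] + [[0.0,0.00,-0.00], [0.0,0.0,-0.0], [0.00,0.00,-0.0]]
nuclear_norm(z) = 1.17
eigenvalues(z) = [0.6, -0.35, -0.0]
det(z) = 0.00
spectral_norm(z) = 0.68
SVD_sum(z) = [[0.44, -0.47, 0.02], [-0.06, 0.06, -0.00], [0.14, -0.15, 0.01]] + [[-0.03, -0.03, 0.03], [-0.3, -0.26, 0.27], [-0.04, -0.03, 0.03]] + [[0.00, 0.0, 0.00], [0.00, 0.0, 0.0], [-0.0, -0.00, -0.00]]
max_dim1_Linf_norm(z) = 0.5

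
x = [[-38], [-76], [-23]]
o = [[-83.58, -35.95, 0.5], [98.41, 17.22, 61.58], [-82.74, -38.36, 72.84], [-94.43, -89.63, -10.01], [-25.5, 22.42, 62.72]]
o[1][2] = 61.58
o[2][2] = 72.84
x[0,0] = -38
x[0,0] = -38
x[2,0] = -23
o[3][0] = -94.43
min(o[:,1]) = -89.63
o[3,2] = -10.01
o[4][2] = 62.72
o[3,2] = -10.01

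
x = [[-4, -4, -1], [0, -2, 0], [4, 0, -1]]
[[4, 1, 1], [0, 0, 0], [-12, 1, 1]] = x @ [[-2, 0, 0], [0, 0, 0], [4, -1, -1]]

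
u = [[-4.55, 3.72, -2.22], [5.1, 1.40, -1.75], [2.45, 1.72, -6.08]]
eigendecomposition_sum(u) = [[0.61+0.00j, 1.06+0.00j, -0.35+0.00j], [(1.49+0j), 2.61+0.00j, -0.87+0.00j], [(0.45+0j), 0.78+0.00j, (-0.26+0j)]] + [[(-2.58-0.51j), (1.33+1.18j), (-0.93-3.24j)], [(1.81+1.31j), (-0.6-1.39j), -0.44+2.83j], [1.00+3.06j, (0.47-2.13j), (-2.91+2.94j)]] + [[(-2.58+0.51j),  1.33-1.18j,  (-0.93+3.24j)], [(1.81-1.31j),  (-0.6+1.39j),  -0.44-2.83j], [(1-3.06j),  (0.47+2.13j),  -2.91-2.94j]]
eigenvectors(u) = [[(0.36+0j), -0.27+0.49j, (-0.27-0.49j)], [0.89+0.00j, 0.38-0.28j, 0.38+0.28j], [0.27+0.00j, (0.68+0j), (0.68-0j)]]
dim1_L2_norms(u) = [6.28, 5.57, 6.78]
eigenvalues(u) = [(2.95+0j), (-6.09+1.05j), (-6.09-1.05j)]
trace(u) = -9.23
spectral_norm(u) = 8.07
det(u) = 112.58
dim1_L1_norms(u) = [10.49, 8.25, 10.25]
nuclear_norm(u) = 16.97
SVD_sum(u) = [[-0.38, -0.14, 0.40],[3.32, 1.2, -3.51],[4.23, 1.53, -4.46]] + [[-4.37,3.15,-3.06], [1.43,-1.03,1.00], [-1.52,1.09,-1.06]] + [[0.21, 0.71, 0.44], [0.35, 1.23, 0.76], [-0.26, -0.90, -0.55]]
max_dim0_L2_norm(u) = 7.26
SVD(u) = [[-0.07, -0.90, -0.42], [0.62, 0.29, -0.73], [0.78, -0.31, 0.54]] @ diag([8.074111448933513, 6.86377791281437, 2.031348584995292]) @ [[0.67,0.24,-0.70], [0.71,-0.51,0.49], [-0.24,-0.83,-0.51]]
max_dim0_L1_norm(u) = 12.1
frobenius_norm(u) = 10.79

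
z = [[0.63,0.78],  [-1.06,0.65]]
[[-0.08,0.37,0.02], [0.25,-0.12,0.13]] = z@[[-0.20,  0.27,  -0.07], [0.06,  0.25,  0.08]]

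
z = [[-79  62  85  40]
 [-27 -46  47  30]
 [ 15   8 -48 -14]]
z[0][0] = -79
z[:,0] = [-79, -27, 15]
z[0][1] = 62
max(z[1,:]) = 47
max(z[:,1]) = 62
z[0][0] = -79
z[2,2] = -48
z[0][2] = 85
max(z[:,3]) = 40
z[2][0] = 15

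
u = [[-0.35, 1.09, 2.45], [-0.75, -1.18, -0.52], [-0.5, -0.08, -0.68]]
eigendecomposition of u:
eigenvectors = [[0.84+0.00j, 0.84-0.00j, (0.22+0j)], [(-0.24+0.38j), (-0.24-0.38j), -0.90+0.00j], [(-0.02+0.3j), -0.02-0.30j, 0.36+0.00j]]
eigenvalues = [(-0.71+1.35j), (-0.71-1.35j), (-0.79+0j)]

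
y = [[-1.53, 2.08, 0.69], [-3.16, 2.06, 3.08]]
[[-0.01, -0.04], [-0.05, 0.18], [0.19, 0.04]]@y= [[0.14, -0.10, -0.13], [-0.49, 0.27, 0.52], [-0.42, 0.48, 0.25]]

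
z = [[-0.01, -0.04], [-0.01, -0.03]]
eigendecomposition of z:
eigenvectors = [[0.96, 0.78], [-0.3, 0.63]]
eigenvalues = [0.0, -0.04]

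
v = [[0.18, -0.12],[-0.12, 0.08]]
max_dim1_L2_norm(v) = 0.22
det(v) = 0.00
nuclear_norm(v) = 0.26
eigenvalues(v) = [0.26, 0.0]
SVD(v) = [[-0.83, 0.55], [0.55, 0.83]] @ diag([0.26, 5.933687194359209e-19]) @ [[-0.83,0.55], [-0.55,-0.83]]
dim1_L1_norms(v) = [0.3, 0.2]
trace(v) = 0.26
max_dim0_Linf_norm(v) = 0.18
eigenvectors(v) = [[0.83, 0.55], [-0.55, 0.83]]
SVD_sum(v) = [[0.18, -0.12], [-0.12, 0.08]] + [[-0.0, -0.0], [-0.0, -0.0]]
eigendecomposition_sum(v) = [[0.18, -0.12], [-0.12, 0.08]] + [[0.00,0.00], [0.0,0.0]]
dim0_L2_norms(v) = [0.22, 0.14]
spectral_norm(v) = 0.26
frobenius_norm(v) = 0.26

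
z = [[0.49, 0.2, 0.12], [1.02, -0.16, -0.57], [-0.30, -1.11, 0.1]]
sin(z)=[[0.47, 0.18, 0.11], [0.85, -0.13, -0.5], [-0.17, -0.96, 0.12]]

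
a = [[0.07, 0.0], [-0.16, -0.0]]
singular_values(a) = [0.17, -0.0]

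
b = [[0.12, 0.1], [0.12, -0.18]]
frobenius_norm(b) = 0.27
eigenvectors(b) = [[0.94,-0.29], [0.34,0.96]]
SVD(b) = [[-0.15, 0.99], [0.99, 0.15]] @ diag([0.21763352897906652, 0.15438797577569896]) @ [[0.46, -0.89], [0.89, 0.46]]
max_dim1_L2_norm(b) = 0.22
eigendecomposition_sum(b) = [[0.14, 0.04], [0.05, 0.01]] + [[-0.02, 0.06], [0.07, -0.19]]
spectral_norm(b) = 0.22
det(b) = -0.03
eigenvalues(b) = [0.16, -0.22]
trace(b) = -0.06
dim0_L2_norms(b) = [0.17, 0.21]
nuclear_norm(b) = 0.37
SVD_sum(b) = [[-0.02, 0.03], [0.1, -0.19]] + [[0.14, 0.07], [0.02, 0.01]]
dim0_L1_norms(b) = [0.24, 0.28]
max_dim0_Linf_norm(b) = 0.18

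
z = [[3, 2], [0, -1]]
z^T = [[3, 0], [2, -1]]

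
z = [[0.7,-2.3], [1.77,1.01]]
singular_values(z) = [2.51, 1.9]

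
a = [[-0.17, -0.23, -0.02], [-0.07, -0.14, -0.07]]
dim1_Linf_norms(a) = [0.23, 0.14]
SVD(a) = [[-0.87, -0.5], [-0.50, 0.87]] @ diag([0.3292480484264451, 0.056530722685786176]) @ [[0.55, 0.82, 0.16], [0.43, -0.12, -0.90]]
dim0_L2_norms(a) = [0.18, 0.27, 0.07]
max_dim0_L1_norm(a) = 0.37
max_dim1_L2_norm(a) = 0.29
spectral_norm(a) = 0.33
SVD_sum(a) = [[-0.16,  -0.23,  -0.05], [-0.09,  -0.13,  -0.03]] + [[-0.01, 0.0, 0.03], [0.02, -0.01, -0.04]]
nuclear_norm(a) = 0.39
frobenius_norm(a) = 0.33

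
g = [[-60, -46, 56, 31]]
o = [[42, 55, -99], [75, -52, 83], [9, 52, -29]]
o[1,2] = 83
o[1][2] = 83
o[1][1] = -52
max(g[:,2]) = 56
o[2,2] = -29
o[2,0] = 9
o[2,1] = 52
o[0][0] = 42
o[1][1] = -52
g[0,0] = -60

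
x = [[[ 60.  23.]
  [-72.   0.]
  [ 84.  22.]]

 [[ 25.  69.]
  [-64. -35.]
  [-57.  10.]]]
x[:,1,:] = [[-72.0, 0.0], [-64.0, -35.0]]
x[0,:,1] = [23.0, 0.0, 22.0]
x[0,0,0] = 60.0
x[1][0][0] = 25.0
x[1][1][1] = -35.0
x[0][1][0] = -72.0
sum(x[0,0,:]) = 83.0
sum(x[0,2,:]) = 106.0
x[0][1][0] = -72.0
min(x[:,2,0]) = -57.0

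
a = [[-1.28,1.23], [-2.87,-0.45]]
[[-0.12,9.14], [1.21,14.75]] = a @[[-0.35, -5.42], [-0.46, 1.79]]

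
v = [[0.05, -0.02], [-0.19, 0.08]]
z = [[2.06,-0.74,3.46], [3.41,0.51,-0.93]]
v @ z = [[0.03, -0.05, 0.19], [-0.12, 0.18, -0.73]]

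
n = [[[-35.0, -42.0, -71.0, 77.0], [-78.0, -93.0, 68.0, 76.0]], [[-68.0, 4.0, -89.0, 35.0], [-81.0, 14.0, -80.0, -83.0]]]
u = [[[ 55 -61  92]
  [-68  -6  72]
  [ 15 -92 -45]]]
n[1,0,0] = -68.0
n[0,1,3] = 76.0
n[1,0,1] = 4.0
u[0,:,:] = [[55, -61, 92], [-68, -6, 72], [15, -92, -45]]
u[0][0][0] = 55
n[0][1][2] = 68.0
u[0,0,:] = [55, -61, 92]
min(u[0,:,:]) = -92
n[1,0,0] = -68.0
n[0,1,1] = -93.0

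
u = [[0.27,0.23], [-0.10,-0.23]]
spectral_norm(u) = 0.42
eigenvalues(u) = [0.22, -0.18]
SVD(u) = [[-0.83, 0.56], [0.56, 0.83]] @ diag([0.42451952844773644, 0.09210412567584318]) @ [[-0.66, -0.75],[0.75, -0.66]]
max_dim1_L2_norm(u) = 0.35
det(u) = -0.04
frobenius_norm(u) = 0.43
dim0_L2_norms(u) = [0.29, 0.33]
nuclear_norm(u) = 0.52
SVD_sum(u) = [[0.23,0.26], [-0.16,-0.18]] + [[0.04, -0.03], [0.06, -0.05]]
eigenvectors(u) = [[0.98,-0.46], [-0.22,0.89]]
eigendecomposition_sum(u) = [[0.25, 0.13], [-0.06, -0.03]] + [[0.02, 0.1], [-0.04, -0.20]]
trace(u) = 0.04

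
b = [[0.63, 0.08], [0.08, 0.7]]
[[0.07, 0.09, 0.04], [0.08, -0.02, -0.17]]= b@[[0.1, 0.15, 0.09],[0.10, -0.05, -0.26]]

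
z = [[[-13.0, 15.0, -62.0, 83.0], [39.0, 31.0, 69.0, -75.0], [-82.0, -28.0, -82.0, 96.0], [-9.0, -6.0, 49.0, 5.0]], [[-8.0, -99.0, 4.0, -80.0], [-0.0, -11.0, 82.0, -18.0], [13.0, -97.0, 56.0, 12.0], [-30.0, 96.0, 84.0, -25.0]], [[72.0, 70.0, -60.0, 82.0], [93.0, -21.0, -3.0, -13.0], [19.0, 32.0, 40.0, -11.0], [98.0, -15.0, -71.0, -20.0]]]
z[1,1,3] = -18.0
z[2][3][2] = -71.0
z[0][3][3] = 5.0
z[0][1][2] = 69.0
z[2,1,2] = -3.0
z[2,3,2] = -71.0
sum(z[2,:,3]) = 38.0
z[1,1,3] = -18.0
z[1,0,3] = -80.0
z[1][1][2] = 82.0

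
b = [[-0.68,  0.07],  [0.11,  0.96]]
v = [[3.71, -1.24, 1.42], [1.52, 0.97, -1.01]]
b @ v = [[-2.42, 0.91, -1.04], [1.87, 0.79, -0.81]]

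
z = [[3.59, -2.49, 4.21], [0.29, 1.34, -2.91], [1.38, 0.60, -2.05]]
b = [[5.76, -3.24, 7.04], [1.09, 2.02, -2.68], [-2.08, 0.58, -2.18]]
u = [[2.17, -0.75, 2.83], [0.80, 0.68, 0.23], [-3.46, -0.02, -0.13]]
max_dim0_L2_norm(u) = 4.16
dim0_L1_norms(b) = [8.93, 5.84, 11.9]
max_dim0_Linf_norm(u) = 3.46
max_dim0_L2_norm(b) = 7.84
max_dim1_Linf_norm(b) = 7.04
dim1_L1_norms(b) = [16.04, 5.79, 4.84]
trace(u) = 2.72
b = z + u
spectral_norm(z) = 6.69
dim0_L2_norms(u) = [4.16, 1.01, 2.84]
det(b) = -8.14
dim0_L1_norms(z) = [5.26, 4.43, 9.17]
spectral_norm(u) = 4.59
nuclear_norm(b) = 13.51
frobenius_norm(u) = 5.14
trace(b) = 5.60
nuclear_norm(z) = 9.77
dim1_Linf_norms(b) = [7.04, 2.68, 2.18]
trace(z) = 2.88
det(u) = 6.95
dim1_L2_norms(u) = [3.64, 1.07, 3.46]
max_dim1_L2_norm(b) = 9.66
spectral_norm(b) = 10.32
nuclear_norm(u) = 7.49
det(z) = -2.13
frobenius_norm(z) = 7.32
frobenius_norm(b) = 10.73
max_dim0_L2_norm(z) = 5.51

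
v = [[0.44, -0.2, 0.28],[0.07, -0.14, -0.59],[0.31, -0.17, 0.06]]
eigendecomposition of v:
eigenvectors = [[-0.82, 0.13, -0.5], [0.28, 0.94, -0.85], [-0.49, 0.31, 0.15]]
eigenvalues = [0.68, -0.32, 0.01]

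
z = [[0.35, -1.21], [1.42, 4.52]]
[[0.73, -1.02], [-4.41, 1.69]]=z @ [[-0.62, -0.78],  [-0.78, 0.62]]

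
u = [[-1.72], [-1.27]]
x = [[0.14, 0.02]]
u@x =[[-0.24, -0.03],[-0.18, -0.03]]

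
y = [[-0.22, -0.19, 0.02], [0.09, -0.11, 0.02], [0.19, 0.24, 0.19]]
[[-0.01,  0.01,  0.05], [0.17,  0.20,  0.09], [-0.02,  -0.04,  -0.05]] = y @ [[0.80, 0.88, 0.30],[-0.85, -1.04, -0.57],[0.15, 0.21, 0.18]]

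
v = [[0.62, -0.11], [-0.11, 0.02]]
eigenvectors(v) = [[0.98, 0.17],  [-0.17, 0.98]]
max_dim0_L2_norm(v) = 0.63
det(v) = 0.00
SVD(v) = [[-0.98, 0.17],[0.17, 0.98]] @ diag([0.6395309061734091, 0.0004690938265908482]) @ [[-0.98, 0.17], [0.17, 0.98]]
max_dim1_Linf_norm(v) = 0.62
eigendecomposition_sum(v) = [[0.62, -0.11], [-0.11, 0.02]] + [[0.0,0.0],[0.00,0.0]]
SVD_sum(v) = [[0.62, -0.11],[-0.11, 0.02]] + [[0.00, 0.0], [0.00, 0.00]]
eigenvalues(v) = [0.64, 0.0]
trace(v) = 0.64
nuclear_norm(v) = 0.64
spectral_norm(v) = 0.64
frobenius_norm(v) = 0.64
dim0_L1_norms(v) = [0.73, 0.13]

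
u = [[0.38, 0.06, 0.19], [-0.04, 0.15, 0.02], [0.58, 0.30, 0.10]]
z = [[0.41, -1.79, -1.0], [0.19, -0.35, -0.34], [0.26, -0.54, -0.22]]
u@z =[[0.22, -0.8, -0.44],[0.02, 0.01, -0.02],[0.32, -1.20, -0.70]]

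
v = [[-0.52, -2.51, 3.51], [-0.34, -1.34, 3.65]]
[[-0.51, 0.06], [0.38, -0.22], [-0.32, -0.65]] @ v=[[0.24, 1.20, -1.57], [-0.12, -0.66, 0.53], [0.39, 1.67, -3.5]]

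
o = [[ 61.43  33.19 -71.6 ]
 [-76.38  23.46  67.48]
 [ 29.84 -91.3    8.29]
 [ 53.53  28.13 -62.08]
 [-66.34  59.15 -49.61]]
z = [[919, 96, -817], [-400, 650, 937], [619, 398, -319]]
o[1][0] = -76.38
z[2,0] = 619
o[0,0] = 61.43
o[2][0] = 29.84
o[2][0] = 29.84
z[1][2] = 937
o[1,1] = 23.46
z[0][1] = 96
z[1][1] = 650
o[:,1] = [33.19, 23.46, -91.3, 28.13, 59.15]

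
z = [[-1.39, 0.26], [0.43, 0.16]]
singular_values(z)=[1.47, 0.23]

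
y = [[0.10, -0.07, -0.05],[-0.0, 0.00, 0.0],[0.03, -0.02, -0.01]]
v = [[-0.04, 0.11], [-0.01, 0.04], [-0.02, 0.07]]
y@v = [[-0.00, 0.0], [0.00, 0.00], [-0.0, 0.0]]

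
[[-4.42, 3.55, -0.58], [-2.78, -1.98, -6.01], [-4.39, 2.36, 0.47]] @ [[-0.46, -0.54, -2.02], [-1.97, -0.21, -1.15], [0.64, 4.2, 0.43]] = [[-5.33,-0.79,4.6], [1.33,-23.32,5.31], [-2.33,3.85,6.36]]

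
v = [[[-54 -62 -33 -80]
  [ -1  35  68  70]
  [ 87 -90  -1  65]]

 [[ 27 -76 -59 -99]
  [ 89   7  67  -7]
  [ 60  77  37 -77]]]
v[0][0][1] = -62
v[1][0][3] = -99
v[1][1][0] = 89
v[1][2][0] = 60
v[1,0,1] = -76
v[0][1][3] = 70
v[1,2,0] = 60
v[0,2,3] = 65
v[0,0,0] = -54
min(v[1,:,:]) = -99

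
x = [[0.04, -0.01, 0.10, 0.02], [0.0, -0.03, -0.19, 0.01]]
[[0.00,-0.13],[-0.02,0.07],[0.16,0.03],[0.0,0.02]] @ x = [[0.0, 0.0, 0.02, -0.00], [-0.00, -0.0, -0.02, 0.0], [0.01, -0.00, 0.01, 0.00], [0.00, -0.00, -0.00, 0.00]]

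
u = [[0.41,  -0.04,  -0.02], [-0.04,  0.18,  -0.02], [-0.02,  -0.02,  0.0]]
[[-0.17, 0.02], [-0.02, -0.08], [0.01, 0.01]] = u @ [[-0.45, 0.01], [-0.24, -0.41], [-0.38, 0.24]]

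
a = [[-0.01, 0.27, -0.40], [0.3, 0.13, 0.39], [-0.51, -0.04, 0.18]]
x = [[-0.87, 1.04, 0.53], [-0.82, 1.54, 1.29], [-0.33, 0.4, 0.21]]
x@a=[[0.05, -0.12, 0.85], [-0.19, -0.07, 1.16], [0.02, -0.05, 0.33]]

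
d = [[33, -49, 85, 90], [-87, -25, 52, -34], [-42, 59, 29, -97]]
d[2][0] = -42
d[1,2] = 52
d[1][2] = 52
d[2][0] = -42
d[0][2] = 85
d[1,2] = 52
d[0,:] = [33, -49, 85, 90]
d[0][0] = 33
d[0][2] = 85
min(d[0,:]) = -49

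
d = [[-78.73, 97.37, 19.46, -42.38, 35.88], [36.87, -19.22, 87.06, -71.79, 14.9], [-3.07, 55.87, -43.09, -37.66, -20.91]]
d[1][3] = -71.79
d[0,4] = 35.88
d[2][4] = -20.91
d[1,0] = 36.87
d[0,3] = -42.38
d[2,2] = -43.09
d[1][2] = 87.06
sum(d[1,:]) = 47.82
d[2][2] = -43.09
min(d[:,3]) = -71.79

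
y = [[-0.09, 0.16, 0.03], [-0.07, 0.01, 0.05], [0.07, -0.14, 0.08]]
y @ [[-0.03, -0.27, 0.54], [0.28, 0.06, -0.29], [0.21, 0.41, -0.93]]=[[0.05, 0.05, -0.12],[0.02, 0.04, -0.09],[-0.02, 0.01, 0.00]]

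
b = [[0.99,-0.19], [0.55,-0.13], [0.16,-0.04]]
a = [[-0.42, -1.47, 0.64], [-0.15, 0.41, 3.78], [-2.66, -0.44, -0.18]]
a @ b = [[-1.12, 0.25],[0.68, -0.18],[-2.9, 0.57]]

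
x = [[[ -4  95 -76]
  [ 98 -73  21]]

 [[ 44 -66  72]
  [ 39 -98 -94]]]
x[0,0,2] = -76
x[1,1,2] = -94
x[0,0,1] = 95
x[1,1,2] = -94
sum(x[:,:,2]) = -77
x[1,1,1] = -98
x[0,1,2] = 21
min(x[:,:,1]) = -98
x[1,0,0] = 44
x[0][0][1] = 95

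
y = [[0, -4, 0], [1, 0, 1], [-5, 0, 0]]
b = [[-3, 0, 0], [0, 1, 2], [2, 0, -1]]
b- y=[[-3, 4, 0], [-1, 1, 1], [7, 0, -1]]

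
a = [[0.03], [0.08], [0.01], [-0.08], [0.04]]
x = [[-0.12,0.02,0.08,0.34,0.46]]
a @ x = [[-0.0,0.00,0.0,0.01,0.01], [-0.01,0.00,0.01,0.03,0.04], [-0.00,0.0,0.00,0.00,0.0], [0.01,-0.0,-0.01,-0.03,-0.04], [-0.0,0.00,0.0,0.01,0.02]]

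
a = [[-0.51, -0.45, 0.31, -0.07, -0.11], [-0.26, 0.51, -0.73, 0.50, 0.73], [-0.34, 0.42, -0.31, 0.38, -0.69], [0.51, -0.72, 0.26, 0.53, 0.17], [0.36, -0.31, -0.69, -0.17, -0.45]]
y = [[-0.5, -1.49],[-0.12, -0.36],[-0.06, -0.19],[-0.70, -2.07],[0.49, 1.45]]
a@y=[[0.29, 0.85], [0.12, 0.37], [-0.47, -1.37], [-0.47, -1.4], [-0.2, -0.59]]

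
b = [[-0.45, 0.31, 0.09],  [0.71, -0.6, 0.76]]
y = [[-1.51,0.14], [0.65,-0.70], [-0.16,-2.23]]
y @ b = [[0.78, -0.55, -0.03], [-0.79, 0.62, -0.47], [-1.51, 1.29, -1.71]]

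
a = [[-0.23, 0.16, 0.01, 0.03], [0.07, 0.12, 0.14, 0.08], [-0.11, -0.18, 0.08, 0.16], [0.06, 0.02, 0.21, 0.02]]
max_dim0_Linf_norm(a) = 0.23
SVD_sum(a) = [[-0.01, 0.00, -0.03, -0.01],  [0.04, -0.00, 0.15, 0.07],  [0.03, -0.00, 0.10, 0.04],  [0.05, -0.0, 0.18, 0.08]] + [[-0.23,0.12,0.03,0.07], [-0.03,0.01,0.00,0.01], [-0.05,0.03,0.01,0.02], [0.01,-0.01,-0.0,-0.0]] + [[0.02,0.04,0.00,-0.02], [0.04,0.09,0.01,-0.04], [-0.09,-0.21,-0.02,0.09], [0.02,0.04,0.00,-0.02]] + [[-0.00, -0.0, 0.0, -0.01],[0.02, 0.01, -0.02, 0.04],[0.0, 0.0, -0.01, 0.01],[-0.02, -0.01, 0.02, -0.04]]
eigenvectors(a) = [[0.25-0.05j,0.25+0.05j,(-0.83+0j),0.17+0.00j], [(0.64+0j),0.64-0.00j,(0.19+0j),(0.01+0j)], [(-0.03+0.53j),(-0.03-0.53j),(-0.34+0j),(-0.56+0j)], [0.39+0.30j,(0.39-0.3j),0.40+0.00j,0.81+0.00j]]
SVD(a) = [[-0.12, 0.97, -0.17, -0.14],  [0.58, 0.11, -0.40, 0.7],  [0.38, 0.22, 0.89, 0.15],  [0.71, -0.05, -0.17, -0.68]] @ diag([0.2933496573319873, 0.2847958233822884, 0.27668456130171426, 0.07799340398064399]) @ [[0.24, -0.01, 0.89, 0.4], [-0.85, 0.44, 0.12, 0.25], [-0.35, -0.86, -0.08, 0.37], [0.31, 0.26, -0.44, 0.80]]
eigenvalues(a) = [(0.19+0.15j), (0.19-0.15j), (-0.28+0j), (-0.11+0j)]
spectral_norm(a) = 0.29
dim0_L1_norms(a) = [0.47, 0.48, 0.44, 0.29]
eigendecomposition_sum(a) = [[0.01+0.01j, 0.04+0.03j, (0.02-0.04j), 0.01-0.03j], [0.01+0.02j, (0.07+0.1j), (0.07-0.08j), (0.04-0.06j)], [-0.02+0.01j, -0.08+0.05j, (0.06+0.06j), 0.05+0.04j], [(-0.01+0.02j), -0.00+0.09j, (0.08-0.02j), (0.05-0.02j)]] + [[0.01-0.01j, (0.04-0.03j), (0.02+0.04j), (0.01+0.03j)], [0.01-0.02j, (0.07-0.1j), (0.07+0.08j), (0.04+0.06j)], [(-0.02-0.01j), -0.08-0.05j, (0.06-0.06j), (0.05-0.04j)], [(-0.01-0.02j), -0.00-0.09j, 0.08+0.02j, 0.05+0.02j]] + [[(-0.23-0j), 0.08+0.00j, -0.04-0.00j, (0.02-0j)], [0.05+0.00j, (-0.02-0j), 0.01+0.00j, -0.01+0.00j], [-0.10-0.00j, (0.03+0j), -0.02-0.00j, (0.01-0j)], [0.11+0.00j, (-0.04-0j), (0.02+0j), (-0.01+0j)]] + [[(-0.01-0j), (0.01+0j), (0.01+0j), -0.02-0.00j],  [-0.00-0.00j, 0.00+0.00j, 0.00+0.00j, (-0-0j)],  [(0.03+0j), -0.04-0.00j, (-0.03-0j), (0.05+0j)],  [(-0.04-0j), (0.06+0j), (0.04+0j), (-0.08-0j)]]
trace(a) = -0.01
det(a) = 0.00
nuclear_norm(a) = 0.93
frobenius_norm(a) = 0.50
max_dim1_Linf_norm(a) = 0.23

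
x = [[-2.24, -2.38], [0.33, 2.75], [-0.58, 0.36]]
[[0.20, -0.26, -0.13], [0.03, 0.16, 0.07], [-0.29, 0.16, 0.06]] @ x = [[-0.46, -1.24], [-0.06, 0.39], [0.67, 1.15]]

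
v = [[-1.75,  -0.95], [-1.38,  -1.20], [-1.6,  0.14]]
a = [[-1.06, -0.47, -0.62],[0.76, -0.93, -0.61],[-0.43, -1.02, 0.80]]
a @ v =[[3.5, 1.48],[0.93, 0.31],[0.88, 1.74]]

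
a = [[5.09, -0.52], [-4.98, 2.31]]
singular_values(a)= [7.4, 1.24]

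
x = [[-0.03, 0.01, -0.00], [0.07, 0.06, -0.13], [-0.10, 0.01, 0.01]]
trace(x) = 0.04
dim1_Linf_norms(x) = [0.03, 0.13, 0.1]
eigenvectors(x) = [[0.12-0.21j, (0.12+0.21j), (0.1+0j)], [0.78+0.00j, 0.78-0.00j, (0.99+0j)], [0.51-0.28j, 0.51+0.28j, -0.00+0.00j]]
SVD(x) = [[-0.09,-0.31,-0.95],  [0.91,-0.40,0.04],  [-0.39,-0.86,0.32]] @ diag([0.1698819409850661, 0.08786680979666986, 0.004421522735705166]) @ [[0.62, 0.29, -0.72], [0.77, -0.41, 0.5], [-0.15, -0.86, -0.48]]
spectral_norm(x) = 0.17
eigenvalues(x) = [(-0.01+0.03j), (-0.01-0.03j), (0.07+0j)]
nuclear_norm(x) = 0.26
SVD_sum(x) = [[-0.01, -0.0, 0.01],[0.1, 0.05, -0.11],[-0.04, -0.02, 0.05]] + [[-0.02, 0.01, -0.01], [-0.03, 0.01, -0.02], [-0.06, 0.03, -0.04]] + [[0.00,0.0,0.0],  [-0.0,-0.00,-0.00],  [-0.0,-0.00,-0.0]]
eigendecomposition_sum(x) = [[(-0.02+0j), -0j, 0.01+0.01j], [-0.04-0.06j, 0.01j, (-0.01+0.03j)], [-0.05-0.02j, (0.01+0j), 0.00+0.02j]] + [[-0.02-0.00j, 0.00+0.00j, 0.01-0.01j],  [(-0.04+0.06j), -0.01j, (-0.01-0.03j)],  [(-0.05+0.02j), (0.01-0j), -0.02j]] + [[(0.02-0j), (0.01+0j), -0.01-0.00j], [0.16-0.00j, (0.05+0j), -0.12-0.00j], [(-0+0j), (-0-0j), 0.00+0.00j]]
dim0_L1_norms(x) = [0.2, 0.08, 0.14]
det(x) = 0.00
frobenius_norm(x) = 0.19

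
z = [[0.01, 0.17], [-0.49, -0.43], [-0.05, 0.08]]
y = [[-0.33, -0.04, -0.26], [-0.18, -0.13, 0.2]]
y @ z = [[0.03, -0.06], [0.05, 0.04]]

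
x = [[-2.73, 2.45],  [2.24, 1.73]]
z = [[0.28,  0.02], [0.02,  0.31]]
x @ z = [[-0.72, 0.7], [0.66, 0.58]]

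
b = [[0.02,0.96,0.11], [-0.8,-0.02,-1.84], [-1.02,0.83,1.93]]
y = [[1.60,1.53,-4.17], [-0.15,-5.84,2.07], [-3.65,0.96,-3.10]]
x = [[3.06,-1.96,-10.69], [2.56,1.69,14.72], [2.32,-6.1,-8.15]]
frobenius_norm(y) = 9.20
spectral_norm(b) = 2.78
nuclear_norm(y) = 14.97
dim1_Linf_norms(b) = [0.96, 1.84, 1.93]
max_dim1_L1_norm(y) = 8.06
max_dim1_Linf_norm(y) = 5.84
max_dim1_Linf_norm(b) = 1.93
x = y @ b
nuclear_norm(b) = 5.02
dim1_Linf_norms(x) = [10.69, 14.72, 8.15]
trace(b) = 1.93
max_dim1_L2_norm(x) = 15.04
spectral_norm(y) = 7.50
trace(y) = -7.34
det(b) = 3.24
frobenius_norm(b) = 3.23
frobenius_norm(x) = 21.51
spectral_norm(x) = 20.55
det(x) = 333.64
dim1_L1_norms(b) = [1.09, 2.66, 3.78]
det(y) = 103.00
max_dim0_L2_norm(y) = 6.11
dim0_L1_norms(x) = [7.94, 9.75, 33.56]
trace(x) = -3.40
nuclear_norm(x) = 29.08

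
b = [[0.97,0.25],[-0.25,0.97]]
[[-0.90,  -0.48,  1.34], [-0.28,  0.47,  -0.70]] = b@[[-0.8,-0.58,1.47], [-0.5,0.34,-0.34]]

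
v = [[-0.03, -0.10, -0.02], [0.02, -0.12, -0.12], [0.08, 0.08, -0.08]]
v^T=[[-0.03, 0.02, 0.08], [-0.10, -0.12, 0.08], [-0.02, -0.12, -0.08]]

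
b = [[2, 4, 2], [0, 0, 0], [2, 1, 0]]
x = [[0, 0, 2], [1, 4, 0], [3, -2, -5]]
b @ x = [[10, 12, -6], [0, 0, 0], [1, 4, 4]]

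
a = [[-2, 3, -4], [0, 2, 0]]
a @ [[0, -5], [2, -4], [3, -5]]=[[-6, 18], [4, -8]]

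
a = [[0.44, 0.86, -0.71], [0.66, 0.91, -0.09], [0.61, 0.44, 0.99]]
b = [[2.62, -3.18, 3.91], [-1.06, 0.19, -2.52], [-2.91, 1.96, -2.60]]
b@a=[[1.44, 1.08, 2.30], [-1.88, -1.85, -1.76], [-1.57, -1.86, -0.68]]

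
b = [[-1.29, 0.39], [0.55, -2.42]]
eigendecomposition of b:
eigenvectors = [[0.92, -0.29], [0.39, 0.96]]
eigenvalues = [-1.12, -2.59]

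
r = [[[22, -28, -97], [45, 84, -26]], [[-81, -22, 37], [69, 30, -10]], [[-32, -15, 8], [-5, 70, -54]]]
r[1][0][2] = 37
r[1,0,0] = -81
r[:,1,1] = [84, 30, 70]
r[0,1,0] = 45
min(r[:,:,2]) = -97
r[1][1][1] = 30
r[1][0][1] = -22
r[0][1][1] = 84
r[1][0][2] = 37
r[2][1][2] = -54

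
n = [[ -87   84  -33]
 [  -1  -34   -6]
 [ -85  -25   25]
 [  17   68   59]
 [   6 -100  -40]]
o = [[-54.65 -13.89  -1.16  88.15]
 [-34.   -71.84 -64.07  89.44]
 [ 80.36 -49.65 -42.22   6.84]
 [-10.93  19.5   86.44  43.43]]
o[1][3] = 89.44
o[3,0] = -10.93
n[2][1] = -25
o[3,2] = 86.44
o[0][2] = -1.16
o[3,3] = 43.43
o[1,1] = -71.84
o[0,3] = 88.15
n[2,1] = -25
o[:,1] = [-13.89, -71.84, -49.65, 19.5]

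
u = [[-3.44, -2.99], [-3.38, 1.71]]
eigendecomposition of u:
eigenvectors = [[-0.89, 0.41],[-0.45, -0.91]]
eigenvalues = [-4.96, 3.23]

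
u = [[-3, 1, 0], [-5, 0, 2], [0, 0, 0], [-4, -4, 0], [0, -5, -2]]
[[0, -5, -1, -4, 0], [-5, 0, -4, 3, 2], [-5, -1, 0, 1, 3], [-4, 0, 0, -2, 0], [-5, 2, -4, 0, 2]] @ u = [[41, 16, -10], [3, -27, -4], [16, -24, -8], [20, 4, 0], [5, -15, 0]]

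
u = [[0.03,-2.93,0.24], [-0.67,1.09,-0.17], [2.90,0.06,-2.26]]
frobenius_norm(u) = 4.88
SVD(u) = [[0.05, -0.93, 0.36], [0.11, 0.37, 0.92], [-0.99, -0.01, 0.12]] @ diag([3.7038657650186755, 3.150457627793259, 0.4318508193831647]) @ [[-0.8, -0.03, 0.60],[-0.10, 0.99, -0.08],[-0.6, -0.12, -0.79]]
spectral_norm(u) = 3.70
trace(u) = -1.14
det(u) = 5.04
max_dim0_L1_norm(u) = 4.08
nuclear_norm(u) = 7.29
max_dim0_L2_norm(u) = 3.13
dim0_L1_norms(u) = [3.6, 4.08, 2.67]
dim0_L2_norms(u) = [2.98, 3.13, 2.28]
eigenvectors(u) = [[-0.05,-0.40,-0.73], [0.04,-0.21,0.50], [1.0,-0.89,-0.46]]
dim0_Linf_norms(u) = [2.9, 2.93, 2.26]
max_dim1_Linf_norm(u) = 2.93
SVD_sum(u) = [[-0.16, -0.01, 0.12],[-0.32, -0.01, 0.24],[2.93, 0.10, -2.22]] + [[0.28, -2.91, 0.24], [-0.11, 1.15, -0.1], [0.00, -0.03, 0.0]] + [[-0.09, -0.02, -0.12],  [-0.24, -0.05, -0.32],  [-0.03, -0.01, -0.04]]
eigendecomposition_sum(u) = [[-0.19, -0.16, 0.12], [0.14, 0.12, -0.09], [3.63, 3.08, -2.34]] + [[-0.55,-0.78,0.0], [-0.28,-0.40,0.00], [-1.22,-1.75,0.0]] + [[0.76, -1.99, 0.12], [-0.53, 1.38, -0.08], [0.49, -1.27, 0.07]]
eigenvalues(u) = [-2.41, -0.95, 2.21]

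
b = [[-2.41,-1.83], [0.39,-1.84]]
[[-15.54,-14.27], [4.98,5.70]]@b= [[31.89, 54.7], [-9.78, -19.6]]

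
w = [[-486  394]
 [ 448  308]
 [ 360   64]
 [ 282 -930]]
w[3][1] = -930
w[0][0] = -486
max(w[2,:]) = 360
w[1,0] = 448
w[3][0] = 282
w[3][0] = 282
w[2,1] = 64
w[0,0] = -486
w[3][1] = -930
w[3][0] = 282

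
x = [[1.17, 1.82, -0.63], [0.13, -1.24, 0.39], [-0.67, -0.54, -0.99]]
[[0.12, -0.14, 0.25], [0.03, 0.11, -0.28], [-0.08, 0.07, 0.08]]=x@[[0.12, 0.02, -0.12], [-0.01, -0.1, 0.18], [0.01, -0.03, -0.10]]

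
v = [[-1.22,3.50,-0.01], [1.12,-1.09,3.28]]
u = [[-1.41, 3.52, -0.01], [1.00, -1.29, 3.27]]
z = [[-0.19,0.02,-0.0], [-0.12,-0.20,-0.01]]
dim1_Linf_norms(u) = [3.52, 3.27]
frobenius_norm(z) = 0.30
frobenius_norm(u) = 5.27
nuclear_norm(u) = 7.26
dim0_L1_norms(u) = [2.41, 4.81, 3.28]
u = z + v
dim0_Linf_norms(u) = [1.41, 3.52, 3.27]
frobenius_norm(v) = 5.19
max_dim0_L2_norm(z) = 0.22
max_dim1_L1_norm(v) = 5.49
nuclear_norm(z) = 0.41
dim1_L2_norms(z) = [0.19, 0.23]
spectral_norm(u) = 4.46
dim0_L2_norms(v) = [1.66, 3.67, 3.28]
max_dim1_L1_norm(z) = 0.33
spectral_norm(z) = 0.26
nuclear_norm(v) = 7.20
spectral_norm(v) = 4.32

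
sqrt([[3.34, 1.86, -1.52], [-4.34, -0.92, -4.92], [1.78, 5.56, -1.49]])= [[1.98, 0.59, -0.15], [-0.75, 1.60, -1.74], [0.94, 1.73, 1.29]]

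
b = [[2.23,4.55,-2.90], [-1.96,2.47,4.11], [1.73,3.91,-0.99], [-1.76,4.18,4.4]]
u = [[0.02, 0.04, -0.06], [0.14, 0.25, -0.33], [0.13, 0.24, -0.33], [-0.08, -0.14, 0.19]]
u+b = [[2.25, 4.59, -2.96],  [-1.82, 2.72, 3.78],  [1.86, 4.15, -1.32],  [-1.84, 4.04, 4.59]]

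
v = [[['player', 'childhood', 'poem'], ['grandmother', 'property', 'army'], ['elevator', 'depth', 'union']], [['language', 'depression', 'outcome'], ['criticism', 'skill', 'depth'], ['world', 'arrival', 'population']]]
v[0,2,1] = 'depth'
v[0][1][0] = 'grandmother'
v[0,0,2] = 'poem'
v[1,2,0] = 'world'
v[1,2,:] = ['world', 'arrival', 'population']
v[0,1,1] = 'property'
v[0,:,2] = ['poem', 'army', 'union']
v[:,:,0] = [['player', 'grandmother', 'elevator'], ['language', 'criticism', 'world']]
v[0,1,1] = 'property'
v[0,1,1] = 'property'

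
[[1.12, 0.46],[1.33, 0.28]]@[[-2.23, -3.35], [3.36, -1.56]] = [[-0.95,-4.47], [-2.03,-4.89]]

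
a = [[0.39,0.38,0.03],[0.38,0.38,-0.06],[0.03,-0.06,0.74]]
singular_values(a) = [0.78, 0.73, 0.0]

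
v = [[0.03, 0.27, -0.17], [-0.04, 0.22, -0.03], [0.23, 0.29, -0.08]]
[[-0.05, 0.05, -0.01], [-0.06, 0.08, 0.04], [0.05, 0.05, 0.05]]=v @ [[0.43, -0.16, 0.09], [-0.16, 0.36, 0.25], [0.09, 0.25, 0.49]]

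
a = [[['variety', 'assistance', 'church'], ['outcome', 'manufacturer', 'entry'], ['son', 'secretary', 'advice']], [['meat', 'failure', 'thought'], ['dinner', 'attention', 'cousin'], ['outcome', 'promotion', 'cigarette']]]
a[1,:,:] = [['meat', 'failure', 'thought'], ['dinner', 'attention', 'cousin'], ['outcome', 'promotion', 'cigarette']]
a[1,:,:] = [['meat', 'failure', 'thought'], ['dinner', 'attention', 'cousin'], ['outcome', 'promotion', 'cigarette']]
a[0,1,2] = 'entry'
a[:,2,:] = [['son', 'secretary', 'advice'], ['outcome', 'promotion', 'cigarette']]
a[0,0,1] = 'assistance'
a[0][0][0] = 'variety'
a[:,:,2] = [['church', 'entry', 'advice'], ['thought', 'cousin', 'cigarette']]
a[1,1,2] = 'cousin'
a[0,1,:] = ['outcome', 'manufacturer', 'entry']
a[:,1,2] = ['entry', 'cousin']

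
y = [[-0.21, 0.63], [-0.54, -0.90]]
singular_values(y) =[1.15, 0.46]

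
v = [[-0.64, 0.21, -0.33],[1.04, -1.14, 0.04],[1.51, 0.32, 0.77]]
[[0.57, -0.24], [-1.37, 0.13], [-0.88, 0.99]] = v @[[-0.69,0.69], [0.57,0.51], [-0.03,-0.28]]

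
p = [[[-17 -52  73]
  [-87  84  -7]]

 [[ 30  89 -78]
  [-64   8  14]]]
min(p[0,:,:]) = -87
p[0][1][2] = -7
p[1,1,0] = -64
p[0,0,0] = -17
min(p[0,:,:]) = -87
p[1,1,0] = -64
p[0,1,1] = 84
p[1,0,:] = [30, 89, -78]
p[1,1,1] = 8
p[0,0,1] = -52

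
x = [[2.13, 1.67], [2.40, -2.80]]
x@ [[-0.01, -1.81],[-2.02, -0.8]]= [[-3.39, -5.19], [5.63, -2.1]]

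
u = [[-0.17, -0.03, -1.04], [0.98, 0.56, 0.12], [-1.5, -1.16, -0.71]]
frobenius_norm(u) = 2.55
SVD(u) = [[-0.23, -0.94, -0.25], [0.46, -0.33, 0.83], [-0.86, 0.08, 0.51]] @ diag([2.3573686122755078, 0.9592107017938998, 0.14909076236408156]) @ [[0.75,  0.53,  0.38], [-0.29,  -0.26,  0.92], [0.59,  -0.81,  -0.04]]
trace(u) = -0.32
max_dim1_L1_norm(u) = 3.37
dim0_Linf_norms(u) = [1.5, 1.16, 1.04]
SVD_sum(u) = [[-0.41, -0.29, -0.21], [0.82, 0.58, 0.42], [-1.52, -1.08, -0.78]] + [[0.26, 0.23, -0.83],  [0.09, 0.08, -0.29],  [-0.02, -0.02, 0.07]] + [[-0.02, 0.03, 0.0], [0.07, -0.1, -0.0], [0.04, -0.06, -0.00]]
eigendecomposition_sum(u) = [[0.51, 0.37, -0.24],[0.57, 0.42, -0.28],[-0.72, -0.53, 0.34]] + [[-0.65, -0.53, -0.88], [0.37, 0.3, 0.50], [-0.78, -0.64, -1.06]] + [[-0.03, 0.13, 0.08], [0.04, -0.17, -0.11], [-0.0, 0.01, 0.0]]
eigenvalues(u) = [1.27, -1.4, -0.19]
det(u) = 0.34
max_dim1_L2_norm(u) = 2.02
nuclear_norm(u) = 3.47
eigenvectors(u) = [[-0.48, -0.60, -0.6], [-0.55, 0.34, 0.8], [0.68, -0.72, -0.03]]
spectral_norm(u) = 2.36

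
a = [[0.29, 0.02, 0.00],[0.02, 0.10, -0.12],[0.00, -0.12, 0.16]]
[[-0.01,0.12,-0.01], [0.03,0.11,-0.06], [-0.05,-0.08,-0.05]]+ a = [[0.28, 0.14, -0.01], [0.05, 0.21, -0.18], [-0.05, -0.2, 0.11]]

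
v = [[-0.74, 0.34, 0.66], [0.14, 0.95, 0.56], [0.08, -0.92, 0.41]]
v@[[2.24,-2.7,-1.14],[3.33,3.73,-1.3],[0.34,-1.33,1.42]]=[[-0.30, 2.39, 1.34],  [3.67, 2.42, -0.6],  [-2.74, -4.19, 1.69]]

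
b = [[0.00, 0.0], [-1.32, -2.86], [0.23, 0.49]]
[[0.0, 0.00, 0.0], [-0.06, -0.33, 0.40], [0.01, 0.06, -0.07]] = b @ [[0.07, -0.14, 0.22], [-0.01, 0.18, -0.24]]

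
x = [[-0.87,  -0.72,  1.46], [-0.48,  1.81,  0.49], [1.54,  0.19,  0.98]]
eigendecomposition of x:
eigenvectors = [[-0.86+0.00j,0.23-0.32j,0.23+0.32j], [(-0.18+0j),(-0.7+0j),(-0.7-0j)], [(0.48+0j),(0.13-0.58j),(0.13+0.58j)]]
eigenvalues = [(-1.84+0j), (1.88+0.18j), (1.88-0.18j)]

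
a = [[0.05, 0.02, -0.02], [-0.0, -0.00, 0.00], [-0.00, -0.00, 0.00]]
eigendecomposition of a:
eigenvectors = [[1.0, -0.37, 0.37], [0.00, 0.93, 0.00], [0.0, 0.00, 0.93]]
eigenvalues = [0.05, -0.0, 0.0]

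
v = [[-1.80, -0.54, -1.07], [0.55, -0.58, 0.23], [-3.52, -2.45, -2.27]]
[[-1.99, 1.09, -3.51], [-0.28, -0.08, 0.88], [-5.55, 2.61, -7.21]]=v@[[1.48, -0.76, 2.30], [1.36, -0.40, 0.35], [-1.32, 0.46, -0.77]]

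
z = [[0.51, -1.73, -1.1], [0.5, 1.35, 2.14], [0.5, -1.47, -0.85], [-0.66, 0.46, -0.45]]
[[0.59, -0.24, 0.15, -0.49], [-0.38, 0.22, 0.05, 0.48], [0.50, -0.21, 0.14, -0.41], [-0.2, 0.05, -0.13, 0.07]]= z @[[0.21, -0.02, 0.21, -0.0], [-0.22, 0.11, -0.01, 0.23], [-0.09, 0.04, -0.02, 0.08]]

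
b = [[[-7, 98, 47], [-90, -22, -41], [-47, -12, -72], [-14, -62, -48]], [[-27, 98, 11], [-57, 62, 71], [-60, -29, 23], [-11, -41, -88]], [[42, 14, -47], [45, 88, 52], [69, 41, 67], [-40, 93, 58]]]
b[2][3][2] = 58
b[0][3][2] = -48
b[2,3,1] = 93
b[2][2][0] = 69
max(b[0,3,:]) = -14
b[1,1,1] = 62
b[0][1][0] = -90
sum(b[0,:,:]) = -270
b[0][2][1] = -12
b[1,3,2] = -88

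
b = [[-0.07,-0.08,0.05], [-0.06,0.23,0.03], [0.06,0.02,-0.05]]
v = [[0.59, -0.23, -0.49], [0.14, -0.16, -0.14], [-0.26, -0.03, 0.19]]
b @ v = [[-0.07, 0.03, 0.06], [-0.01, -0.02, 0.0], [0.05, -0.02, -0.04]]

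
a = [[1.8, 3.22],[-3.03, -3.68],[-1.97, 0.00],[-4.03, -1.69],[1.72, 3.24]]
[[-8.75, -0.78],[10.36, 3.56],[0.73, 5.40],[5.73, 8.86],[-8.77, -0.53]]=a@[[-0.37, -2.74], [-2.51, 1.29]]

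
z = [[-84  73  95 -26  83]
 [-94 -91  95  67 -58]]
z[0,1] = 73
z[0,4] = 83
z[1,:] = [-94, -91, 95, 67, -58]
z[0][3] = -26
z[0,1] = 73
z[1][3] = 67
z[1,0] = -94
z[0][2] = 95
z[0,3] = -26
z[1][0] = -94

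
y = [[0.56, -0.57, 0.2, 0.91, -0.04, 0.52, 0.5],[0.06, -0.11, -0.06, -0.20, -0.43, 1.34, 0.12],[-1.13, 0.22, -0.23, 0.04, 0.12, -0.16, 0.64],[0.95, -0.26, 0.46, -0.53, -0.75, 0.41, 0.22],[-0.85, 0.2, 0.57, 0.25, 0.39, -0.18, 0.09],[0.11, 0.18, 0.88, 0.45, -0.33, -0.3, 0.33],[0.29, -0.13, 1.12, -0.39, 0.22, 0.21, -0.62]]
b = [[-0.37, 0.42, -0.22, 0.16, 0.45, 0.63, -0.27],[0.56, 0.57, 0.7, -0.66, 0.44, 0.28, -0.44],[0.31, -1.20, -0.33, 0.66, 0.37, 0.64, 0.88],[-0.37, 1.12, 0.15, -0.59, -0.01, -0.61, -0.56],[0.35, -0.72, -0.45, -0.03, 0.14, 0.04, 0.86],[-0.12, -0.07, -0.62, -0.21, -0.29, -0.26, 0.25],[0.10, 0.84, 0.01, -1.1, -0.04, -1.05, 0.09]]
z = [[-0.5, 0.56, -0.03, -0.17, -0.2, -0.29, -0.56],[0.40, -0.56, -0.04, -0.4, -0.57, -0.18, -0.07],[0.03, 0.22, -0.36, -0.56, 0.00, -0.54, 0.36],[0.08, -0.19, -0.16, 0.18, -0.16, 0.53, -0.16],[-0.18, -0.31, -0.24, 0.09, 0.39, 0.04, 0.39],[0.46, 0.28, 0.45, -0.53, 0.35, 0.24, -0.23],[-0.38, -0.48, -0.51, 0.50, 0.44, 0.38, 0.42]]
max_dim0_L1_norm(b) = 4.94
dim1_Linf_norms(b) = [0.63, 0.7, 1.2, 1.12, 0.86, 0.62, 1.1]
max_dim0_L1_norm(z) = 2.6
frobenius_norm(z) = 2.51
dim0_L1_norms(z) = [2.03, 2.6, 1.79, 2.43, 2.11, 2.2, 2.19]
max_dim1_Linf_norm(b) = 1.2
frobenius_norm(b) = 3.77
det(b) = -0.00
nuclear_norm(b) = 7.13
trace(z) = -0.19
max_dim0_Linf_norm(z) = 0.57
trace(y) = -0.84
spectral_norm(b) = 3.03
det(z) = 0.01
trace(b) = -0.75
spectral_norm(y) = 2.30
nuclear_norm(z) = 5.56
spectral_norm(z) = 1.62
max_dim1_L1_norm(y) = 3.58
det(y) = -0.01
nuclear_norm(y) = 8.03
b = y @ z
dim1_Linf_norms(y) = [0.91, 1.34, 1.13, 0.95, 0.85, 0.88, 1.12]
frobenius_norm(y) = 3.58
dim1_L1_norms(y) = [3.3, 2.32, 2.54, 3.58, 2.53, 2.58, 2.98]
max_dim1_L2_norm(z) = 1.18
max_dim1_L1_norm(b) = 4.39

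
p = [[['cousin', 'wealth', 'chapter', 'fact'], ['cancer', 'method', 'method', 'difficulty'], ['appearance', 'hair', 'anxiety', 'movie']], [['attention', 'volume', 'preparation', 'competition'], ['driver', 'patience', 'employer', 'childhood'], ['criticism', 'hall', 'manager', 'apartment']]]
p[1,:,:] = [['attention', 'volume', 'preparation', 'competition'], ['driver', 'patience', 'employer', 'childhood'], ['criticism', 'hall', 'manager', 'apartment']]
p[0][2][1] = 'hair'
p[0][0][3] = 'fact'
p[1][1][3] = 'childhood'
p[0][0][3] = 'fact'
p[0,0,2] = 'chapter'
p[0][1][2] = 'method'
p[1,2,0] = 'criticism'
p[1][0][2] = 'preparation'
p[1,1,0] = 'driver'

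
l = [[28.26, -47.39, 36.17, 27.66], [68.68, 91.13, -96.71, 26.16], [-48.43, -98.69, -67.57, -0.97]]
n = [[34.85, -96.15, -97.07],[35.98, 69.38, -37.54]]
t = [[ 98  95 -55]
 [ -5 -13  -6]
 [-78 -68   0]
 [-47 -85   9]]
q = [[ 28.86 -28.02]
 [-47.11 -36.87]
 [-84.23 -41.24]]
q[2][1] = -41.24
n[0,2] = -97.07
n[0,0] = 34.85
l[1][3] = 26.16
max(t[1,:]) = -5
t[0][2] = -55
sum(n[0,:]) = -158.37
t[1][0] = -5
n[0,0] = 34.85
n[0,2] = -97.07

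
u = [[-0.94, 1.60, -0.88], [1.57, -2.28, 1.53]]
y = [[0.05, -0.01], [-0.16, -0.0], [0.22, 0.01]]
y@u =[[-0.06, 0.10, -0.06], [0.15, -0.26, 0.14], [-0.19, 0.33, -0.18]]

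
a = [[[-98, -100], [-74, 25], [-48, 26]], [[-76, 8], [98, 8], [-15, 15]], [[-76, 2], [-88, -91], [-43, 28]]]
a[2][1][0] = -88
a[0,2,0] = -48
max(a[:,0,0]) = -76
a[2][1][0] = -88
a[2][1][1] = -91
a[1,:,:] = [[-76, 8], [98, 8], [-15, 15]]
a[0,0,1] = -100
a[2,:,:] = [[-76, 2], [-88, -91], [-43, 28]]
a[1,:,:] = [[-76, 8], [98, 8], [-15, 15]]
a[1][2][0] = -15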